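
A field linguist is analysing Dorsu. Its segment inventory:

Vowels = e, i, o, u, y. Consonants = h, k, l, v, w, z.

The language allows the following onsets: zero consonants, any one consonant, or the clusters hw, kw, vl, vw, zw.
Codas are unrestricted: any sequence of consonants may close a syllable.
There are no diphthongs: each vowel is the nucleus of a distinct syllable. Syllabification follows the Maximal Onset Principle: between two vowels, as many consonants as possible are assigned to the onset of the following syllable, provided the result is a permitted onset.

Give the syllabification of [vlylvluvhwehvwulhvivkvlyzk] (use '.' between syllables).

Nuclei (vowels): y, u, e, u, i, y → 6 syllables.
/y…u/ gap (V1→V2): cluster /lvl/ — the longest permitted-onset suffix is /vl/; onset = /vl/, preceding coda = /l/.
/u…e/ gap (V2→V3): cluster /vhw/ — the longest permitted-onset suffix is /hw/; onset = /hw/, preceding coda = /v/.
/e…u/ gap (V3→V4): /hvw/; trying suffixes from longest down, /vw/ is the first permitted one, so coda /h/ | onset /vw/.
/u…i/ gap (V4→V5): /lhv/ splits as /lh/ + /v/ (/v/ is the longest suffix that is a licit onset).
/i…y/ gap (V5→V6): cluster /vkvl/ — the longest permitted-onset suffix is /vl/; onset = /vl/, preceding coda = /vk/.

vlyl.vluv.hweh.vwulh.vivk.vlyzk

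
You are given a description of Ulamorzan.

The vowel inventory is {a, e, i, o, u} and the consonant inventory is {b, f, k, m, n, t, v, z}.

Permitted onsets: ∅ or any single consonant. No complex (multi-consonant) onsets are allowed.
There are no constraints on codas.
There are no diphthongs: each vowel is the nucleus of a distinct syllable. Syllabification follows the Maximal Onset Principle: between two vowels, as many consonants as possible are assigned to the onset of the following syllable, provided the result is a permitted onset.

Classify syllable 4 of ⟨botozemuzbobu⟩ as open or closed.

closed

The vowels are o, o, e, u, o, u — 6 nuclei, so 6 syllables.
σ1/σ2 boundary: just /t/ — single C goes to the following onset.
σ2/σ3 boundary: /z/ is a single consonant, so it becomes the next onset.
σ3/σ4 boundary: just /m/ — single C goes to the following onset.
σ4/σ5 boundary: /zb/ splits as /z/ + /b/ (/b/ is the longest suffix that is a licit onset).
σ5/σ6 boundary: /b/ → onset of the next syllable (single consonants are always licit onsets).
Putting it together: bo.to.ze.muz.bo.bu.
Syllable 4 is /muz/ with coda /z/, so it is closed.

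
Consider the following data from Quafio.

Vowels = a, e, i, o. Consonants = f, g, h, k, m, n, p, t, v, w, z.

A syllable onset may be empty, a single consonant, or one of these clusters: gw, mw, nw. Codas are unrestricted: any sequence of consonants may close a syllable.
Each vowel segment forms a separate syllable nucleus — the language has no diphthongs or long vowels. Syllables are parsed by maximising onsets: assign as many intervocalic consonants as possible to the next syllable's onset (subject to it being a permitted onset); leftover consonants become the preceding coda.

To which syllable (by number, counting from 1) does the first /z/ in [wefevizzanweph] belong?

Vowels present: e, e, i, a, e; each is a nucleus, giving 5 syllables.
V1 /e/ – V2 /e/: /f/ → onset of the next syllable (single consonants are always licit onsets).
V2 /e/ – V3 /i/: just /v/ — single C goes to the following onset.
V3 /i/ – V4 /a/: /zz/ — longest licit onset from the right is /z/, leaving /z/ as coda.
V4 /a/ – V5 /e/: /nw/ is a licit onset in full, so it all attaches to the next syllable.
So the parse is we.fe.viz.za.nweph.
The first /z/ is in the coda of syllable 3 (/viz/).

3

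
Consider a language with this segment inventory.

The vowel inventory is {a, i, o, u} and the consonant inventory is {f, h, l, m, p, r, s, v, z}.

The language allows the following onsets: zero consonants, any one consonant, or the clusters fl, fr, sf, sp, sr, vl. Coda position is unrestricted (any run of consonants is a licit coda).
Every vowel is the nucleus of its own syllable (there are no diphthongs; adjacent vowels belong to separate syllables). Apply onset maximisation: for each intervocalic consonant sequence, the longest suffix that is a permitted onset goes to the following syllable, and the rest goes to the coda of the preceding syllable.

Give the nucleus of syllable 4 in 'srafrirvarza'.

Vowels present: a, i, a, a; each is a nucleus, giving 4 syllables.
The fourth nucleus (vowel 4 from the left) is /a/.

a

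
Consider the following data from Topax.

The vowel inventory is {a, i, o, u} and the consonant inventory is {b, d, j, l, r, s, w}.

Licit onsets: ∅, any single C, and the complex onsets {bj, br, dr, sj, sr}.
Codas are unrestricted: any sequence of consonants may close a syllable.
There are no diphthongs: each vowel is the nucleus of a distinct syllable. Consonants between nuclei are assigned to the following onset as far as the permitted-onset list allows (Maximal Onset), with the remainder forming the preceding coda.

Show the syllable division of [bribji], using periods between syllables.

Vowels present: i, i; each is a nucleus, giving 2 syllables.
σ1/σ2 boundary: /bj/ — entire cluster is a permitted onset → onset /bj/, coda ∅.

bri.bji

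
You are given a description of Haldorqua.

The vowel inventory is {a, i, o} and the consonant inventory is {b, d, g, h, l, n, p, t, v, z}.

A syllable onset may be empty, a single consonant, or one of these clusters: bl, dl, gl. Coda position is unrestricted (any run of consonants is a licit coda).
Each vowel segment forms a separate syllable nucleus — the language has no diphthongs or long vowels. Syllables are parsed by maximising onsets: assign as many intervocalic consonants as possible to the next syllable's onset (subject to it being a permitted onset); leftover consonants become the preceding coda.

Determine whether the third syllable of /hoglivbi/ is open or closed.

open

The vowels are o, i, i — 3 nuclei, so 3 syllables.
Between /o/ (V1) and /i/ (V2): cluster /gl/ — /gl/ is itself a permitted onset, so the whole cluster goes right; preceding coda = ∅.
Between /i/ (V2) and /i/ (V3): cluster /vb/ — the longest permitted-onset suffix is /b/; onset = /b/, preceding coda = /v/.
Syllabification: ho.gliv.bi.
Syllable 3 is /bi/; it ends in its nucleus with no coda, so it is open.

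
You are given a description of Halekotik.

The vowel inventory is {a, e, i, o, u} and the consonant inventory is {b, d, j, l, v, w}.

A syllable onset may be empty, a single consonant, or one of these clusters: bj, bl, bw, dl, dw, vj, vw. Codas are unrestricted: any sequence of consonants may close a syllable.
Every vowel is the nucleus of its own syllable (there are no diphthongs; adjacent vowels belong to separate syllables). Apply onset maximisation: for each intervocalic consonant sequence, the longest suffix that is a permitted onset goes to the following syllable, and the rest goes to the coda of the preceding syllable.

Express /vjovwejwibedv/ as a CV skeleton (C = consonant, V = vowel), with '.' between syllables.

Nuclei (vowels): o, e, i, e → 4 syllables.
Between /o/ (V1) and /e/ (V2): /vw/ — entire cluster is a permitted onset → onset /vw/, coda ∅.
Between /e/ (V2) and /i/ (V3): /jw/ — longest licit onset from the right is /w/, leaving /j/ as coda.
Between /i/ (V3) and /e/ (V4): /b/ is a single consonant, so it becomes the next onset.
Result: vjo.vwej.wi.bedv.
Mapping each syllable to C/V: /vjo/ → CCV, /vwej/ → CCVC, /wi/ → CV, /bedv/ → CVCC.

CCV.CCVC.CV.CVCC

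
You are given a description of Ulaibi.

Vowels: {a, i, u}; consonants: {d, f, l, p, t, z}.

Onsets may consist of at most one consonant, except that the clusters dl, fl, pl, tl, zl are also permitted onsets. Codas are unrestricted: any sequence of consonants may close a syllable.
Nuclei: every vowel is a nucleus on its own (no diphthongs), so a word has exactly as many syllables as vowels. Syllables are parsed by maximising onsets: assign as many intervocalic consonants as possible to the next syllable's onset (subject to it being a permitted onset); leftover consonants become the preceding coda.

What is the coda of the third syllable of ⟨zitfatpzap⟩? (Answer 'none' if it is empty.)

Nuclei (vowels): i, a, a → 3 syllables.
V1 /i/ – V2 /a/: /tf/ splits as /t/ + /f/ (/f/ is the longest suffix that is a licit onset).
V2 /a/ – V3 /a/: /tpz/; trying suffixes from longest down, /z/ is the first permitted one, so coda /tp/ | onset /z/.
Putting it together: zit.fatp.zap.
Syllable 3 is /zap/: onset /z/, nucleus /a/, coda /p/.

p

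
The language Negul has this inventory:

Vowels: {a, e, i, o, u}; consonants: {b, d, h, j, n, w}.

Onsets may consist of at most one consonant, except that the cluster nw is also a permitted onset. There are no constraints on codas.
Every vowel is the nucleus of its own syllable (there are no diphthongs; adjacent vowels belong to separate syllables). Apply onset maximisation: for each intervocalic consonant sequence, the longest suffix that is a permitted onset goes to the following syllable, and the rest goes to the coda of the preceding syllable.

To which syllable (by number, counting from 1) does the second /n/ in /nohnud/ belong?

2

The vowels are o, u — 2 nuclei, so 2 syllables.
Between /o/ (V1) and /u/ (V2): /hn/ splits as /h/ + /n/ (/n/ is the longest suffix that is a licit onset).
So the parse is noh.nud.
The second /n/ is in the onset of syllable 2 (/nud/).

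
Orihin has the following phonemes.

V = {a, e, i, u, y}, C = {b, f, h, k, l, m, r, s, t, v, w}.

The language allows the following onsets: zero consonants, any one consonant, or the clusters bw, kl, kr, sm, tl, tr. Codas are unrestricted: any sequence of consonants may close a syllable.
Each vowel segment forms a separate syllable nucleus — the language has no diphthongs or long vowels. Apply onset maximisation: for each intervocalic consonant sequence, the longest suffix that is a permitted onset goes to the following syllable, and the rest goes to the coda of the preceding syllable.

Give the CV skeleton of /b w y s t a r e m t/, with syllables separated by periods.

Vowels present: y, a, e; each is a nucleus, giving 3 syllables.
/y…a/ gap (V1→V2): cluster /st/ — the longest permitted-onset suffix is /t/; onset = /t/, preceding coda = /s/.
/a…e/ gap (V2→V3): just /r/ — single C goes to the following onset.
Putting it together: bwys.ta.remt.
Mapping each syllable to C/V: /bwys/ → CCVC, /ta/ → CV, /remt/ → CVCC.

CCVC.CV.CVCC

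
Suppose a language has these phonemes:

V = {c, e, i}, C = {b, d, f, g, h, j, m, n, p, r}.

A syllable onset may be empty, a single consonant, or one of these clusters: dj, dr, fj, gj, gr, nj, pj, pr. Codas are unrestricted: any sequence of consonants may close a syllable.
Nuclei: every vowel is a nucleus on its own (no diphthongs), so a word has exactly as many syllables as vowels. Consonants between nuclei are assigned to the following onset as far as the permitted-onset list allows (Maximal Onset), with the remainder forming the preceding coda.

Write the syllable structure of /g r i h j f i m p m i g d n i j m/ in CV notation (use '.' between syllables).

CCVCC.CVCC.CVCC.CVCC

The vowels are i, i, i, i — 4 nuclei, so 4 syllables.
V1 /i/ – V2 /i/: cluster /hjf/ — the longest permitted-onset suffix is /f/; onset = /f/, preceding coda = /hj/.
V2 /i/ – V3 /i/: /mpm/ — longest licit onset from the right is /m/, leaving /mp/ as coda.
V3 /i/ – V4 /i/: /gdn/ splits as /gd/ + /n/ (/n/ is the longest suffix that is a licit onset).
Syllabification: grihj.fimp.migd.nijm.
Mapping each syllable to C/V: /grihj/ → CCVCC, /fimp/ → CVCC, /migd/ → CVCC, /nijm/ → CVCC.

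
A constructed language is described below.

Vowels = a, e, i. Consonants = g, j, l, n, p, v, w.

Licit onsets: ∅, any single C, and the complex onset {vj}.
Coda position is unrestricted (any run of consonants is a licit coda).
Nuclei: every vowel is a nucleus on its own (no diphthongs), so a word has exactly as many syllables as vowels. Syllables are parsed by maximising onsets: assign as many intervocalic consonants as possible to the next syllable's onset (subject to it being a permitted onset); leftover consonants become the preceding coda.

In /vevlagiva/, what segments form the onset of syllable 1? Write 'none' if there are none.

Vowels present: e, a, i, a; each is a nucleus, giving 4 syllables.
/e…a/ gap (V1→V2): cluster /vl/ — the longest permitted-onset suffix is /l/; onset = /l/, preceding coda = /v/.
/a…i/ gap (V2→V3): just /g/ — single C goes to the following onset.
/i…a/ gap (V3→V4): just /v/ — single C goes to the following onset.
Putting it together: vev.la.gi.va.
Syllable 1 is /vev/: onset /v/, nucleus /e/, coda /v/.

v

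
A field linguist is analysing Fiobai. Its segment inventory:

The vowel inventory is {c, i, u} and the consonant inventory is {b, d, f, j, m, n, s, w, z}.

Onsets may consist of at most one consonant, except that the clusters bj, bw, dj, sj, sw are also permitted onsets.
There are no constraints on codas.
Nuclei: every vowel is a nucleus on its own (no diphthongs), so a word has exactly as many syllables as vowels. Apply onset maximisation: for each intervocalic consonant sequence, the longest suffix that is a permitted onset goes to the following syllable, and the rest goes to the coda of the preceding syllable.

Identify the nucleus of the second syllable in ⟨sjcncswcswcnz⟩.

c

Nuclei (vowels): c, c, c, c → 4 syllables.
The second nucleus (vowel 2 from the left) is /c/.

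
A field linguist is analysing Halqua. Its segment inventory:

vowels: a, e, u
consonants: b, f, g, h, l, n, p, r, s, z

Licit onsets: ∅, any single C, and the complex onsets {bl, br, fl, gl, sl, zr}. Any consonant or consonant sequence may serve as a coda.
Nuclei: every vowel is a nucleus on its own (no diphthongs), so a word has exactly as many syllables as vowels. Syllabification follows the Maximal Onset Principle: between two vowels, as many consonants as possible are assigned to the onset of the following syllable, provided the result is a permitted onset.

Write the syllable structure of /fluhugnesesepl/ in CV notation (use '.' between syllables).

Vowels present: u, u, e, e, e; each is a nucleus, giving 5 syllables.
V1 /u/ – V2 /u/: /h/ is a single consonant, so it becomes the next onset.
V2 /u/ – V3 /e/: /gn/ — longest licit onset from the right is /n/, leaving /g/ as coda.
V3 /e/ – V4 /e/: /s/ is a single consonant, so it becomes the next onset.
V4 /e/ – V5 /e/: just /s/ — single C goes to the following onset.
Syllabification: flu.hug.ne.se.sepl.
Mapping each syllable to C/V: /flu/ → CCV, /hug/ → CVC, /ne/ → CV, /se/ → CV, /sepl/ → CVCC.

CCV.CVC.CV.CV.CVCC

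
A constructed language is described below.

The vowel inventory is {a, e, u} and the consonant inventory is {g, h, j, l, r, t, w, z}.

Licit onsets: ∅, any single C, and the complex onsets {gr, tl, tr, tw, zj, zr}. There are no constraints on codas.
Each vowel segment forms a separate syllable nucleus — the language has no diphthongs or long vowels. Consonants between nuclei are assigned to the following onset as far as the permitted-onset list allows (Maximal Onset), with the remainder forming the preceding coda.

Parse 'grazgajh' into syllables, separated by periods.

graz.gajh

Nuclei (vowels): a, a → 2 syllables.
σ1/σ2 boundary: /zg/ splits as /z/ + /g/ (/g/ is the longest suffix that is a licit onset).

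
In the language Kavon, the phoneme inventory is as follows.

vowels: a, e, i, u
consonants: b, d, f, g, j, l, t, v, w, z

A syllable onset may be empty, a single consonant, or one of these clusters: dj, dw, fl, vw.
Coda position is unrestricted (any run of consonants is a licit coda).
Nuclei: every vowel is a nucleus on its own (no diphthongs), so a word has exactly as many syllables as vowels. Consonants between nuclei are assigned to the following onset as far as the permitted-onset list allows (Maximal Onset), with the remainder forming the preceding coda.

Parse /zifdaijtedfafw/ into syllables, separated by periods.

The vowels are i, a, i, e, a — 5 nuclei, so 5 syllables.
Between /i/ (V1) and /a/ (V2): /fd/ splits as /f/ + /d/ (/d/ is the longest suffix that is a licit onset).
Between /a/ (V2) and /i/ (V3): hiatus — the boundary sits between the two vowels.
Between /i/ (V3) and /e/ (V4): /jt/ splits as /j/ + /t/ (/t/ is the longest suffix that is a licit onset).
Between /e/ (V4) and /a/ (V5): /df/ splits as /d/ + /f/ (/f/ is the longest suffix that is a licit onset).

zif.da.ij.ted.fafw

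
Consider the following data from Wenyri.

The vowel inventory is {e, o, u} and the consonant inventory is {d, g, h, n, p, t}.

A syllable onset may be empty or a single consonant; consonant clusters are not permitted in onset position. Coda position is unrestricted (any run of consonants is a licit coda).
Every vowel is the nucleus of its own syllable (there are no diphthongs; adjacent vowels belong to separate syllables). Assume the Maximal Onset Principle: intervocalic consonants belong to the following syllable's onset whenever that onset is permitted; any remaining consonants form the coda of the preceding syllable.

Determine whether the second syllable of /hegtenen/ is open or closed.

open

Nuclei (vowels): e, e, e → 3 syllables.
/e…e/ gap (V1→V2): /gt/ — longest licit onset from the right is /t/, leaving /g/ as coda.
/e…e/ gap (V2→V3): just /n/ — single C goes to the following onset.
Syllabification: heg.te.nen.
Syllable 2 is /te/; it ends in its nucleus with no coda, so it is open.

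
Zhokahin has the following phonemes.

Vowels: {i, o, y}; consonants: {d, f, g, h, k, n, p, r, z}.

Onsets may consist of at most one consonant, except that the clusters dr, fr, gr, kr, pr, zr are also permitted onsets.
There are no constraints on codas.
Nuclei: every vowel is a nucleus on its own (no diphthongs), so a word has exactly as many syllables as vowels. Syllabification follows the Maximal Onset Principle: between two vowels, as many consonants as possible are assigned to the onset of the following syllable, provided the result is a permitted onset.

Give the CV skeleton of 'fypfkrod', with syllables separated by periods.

The vowels are y, o — 2 nuclei, so 2 syllables.
Between /y/ (V1) and /o/ (V2): /pfkr/ splits as /pf/ + /kr/ (/kr/ is the longest suffix that is a licit onset).
So the parse is fypf.krod.
Mapping each syllable to C/V: /fypf/ → CVCC, /krod/ → CCVC.

CVCC.CCVC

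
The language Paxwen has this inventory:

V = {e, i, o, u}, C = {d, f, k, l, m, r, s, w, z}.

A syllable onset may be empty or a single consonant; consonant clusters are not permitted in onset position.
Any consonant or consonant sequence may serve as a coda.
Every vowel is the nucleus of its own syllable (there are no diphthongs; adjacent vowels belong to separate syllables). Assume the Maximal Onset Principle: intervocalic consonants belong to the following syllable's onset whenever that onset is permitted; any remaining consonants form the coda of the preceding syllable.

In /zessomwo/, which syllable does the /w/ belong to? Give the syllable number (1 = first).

3

The vowels are e, o, o — 3 nuclei, so 3 syllables.
V1 /e/ – V2 /o/: /ss/ — longest licit onset from the right is /s/, leaving /s/ as coda.
V2 /o/ – V3 /o/: /mw/; trying suffixes from longest down, /w/ is the first permitted one, so coda /m/ | onset /w/.
Putting it together: zes.som.wo.
The /w/ is in the onset of syllable 3 (/wo/).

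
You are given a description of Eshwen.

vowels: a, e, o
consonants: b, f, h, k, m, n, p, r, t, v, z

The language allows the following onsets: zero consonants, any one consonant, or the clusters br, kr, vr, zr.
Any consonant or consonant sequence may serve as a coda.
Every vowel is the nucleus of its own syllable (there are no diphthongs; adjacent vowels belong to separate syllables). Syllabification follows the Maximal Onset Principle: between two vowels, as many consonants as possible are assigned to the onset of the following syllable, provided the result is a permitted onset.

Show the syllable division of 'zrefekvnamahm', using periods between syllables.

The vowels are e, e, a, a — 4 nuclei, so 4 syllables.
/e…e/ gap (V1→V2): /f/ → onset of the next syllable (single consonants are always licit onsets).
/e…a/ gap (V2→V3): /kvn/ splits as /kv/ + /n/ (/n/ is the longest suffix that is a licit onset).
/a…a/ gap (V3→V4): /m/ is a single consonant, so it becomes the next onset.

zre.fekv.na.mahm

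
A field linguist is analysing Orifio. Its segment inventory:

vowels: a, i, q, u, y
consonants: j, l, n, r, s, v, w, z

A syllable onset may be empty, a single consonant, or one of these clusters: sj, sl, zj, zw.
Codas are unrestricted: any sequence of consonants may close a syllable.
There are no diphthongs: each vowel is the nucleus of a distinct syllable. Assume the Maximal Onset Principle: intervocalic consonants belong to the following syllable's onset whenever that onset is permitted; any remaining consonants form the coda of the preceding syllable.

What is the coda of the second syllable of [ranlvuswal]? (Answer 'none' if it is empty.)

s

The vowels are a, u, a — 3 nuclei, so 3 syllables.
/a…u/ gap (V1→V2): /nlv/; trying suffixes from longest down, /v/ is the first permitted one, so coda /nl/ | onset /v/.
/u…a/ gap (V2→V3): /sw/; trying suffixes from longest down, /w/ is the first permitted one, so coda /s/ | onset /w/.
So the parse is ranl.vus.wal.
Syllable 2 is /vus/: onset /v/, nucleus /u/, coda /s/.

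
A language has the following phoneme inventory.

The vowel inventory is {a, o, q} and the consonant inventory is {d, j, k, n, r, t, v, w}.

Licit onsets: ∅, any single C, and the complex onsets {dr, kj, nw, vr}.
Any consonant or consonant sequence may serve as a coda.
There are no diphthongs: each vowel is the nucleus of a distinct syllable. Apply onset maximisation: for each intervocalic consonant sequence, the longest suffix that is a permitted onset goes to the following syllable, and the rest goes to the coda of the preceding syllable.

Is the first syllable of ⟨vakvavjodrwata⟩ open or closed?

closed

The vowels are a, a, o, a, a — 5 nuclei, so 5 syllables.
σ1/σ2 boundary: /kv/ splits as /k/ + /v/ (/v/ is the longest suffix that is a licit onset).
σ2/σ3 boundary: cluster /vj/ — the longest permitted-onset suffix is /j/; onset = /j/, preceding coda = /v/.
σ3/σ4 boundary: /drw/ — longest licit onset from the right is /w/, leaving /dr/ as coda.
σ4/σ5 boundary: /t/ → onset of the next syllable (single consonants are always licit onsets).
Syllabification: vak.vav.jodr.wa.ta.
Syllable 1 is /vak/ with coda /k/, so it is closed.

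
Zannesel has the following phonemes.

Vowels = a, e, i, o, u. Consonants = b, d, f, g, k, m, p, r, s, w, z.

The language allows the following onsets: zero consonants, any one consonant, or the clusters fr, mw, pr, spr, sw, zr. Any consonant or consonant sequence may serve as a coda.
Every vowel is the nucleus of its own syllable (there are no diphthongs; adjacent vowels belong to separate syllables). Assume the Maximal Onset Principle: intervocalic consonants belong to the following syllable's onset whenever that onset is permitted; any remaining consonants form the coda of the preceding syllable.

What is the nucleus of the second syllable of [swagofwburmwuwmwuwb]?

The vowels are a, o, u, u, u — 5 nuclei, so 5 syllables.
The second nucleus (vowel 2 from the left) is /o/.

o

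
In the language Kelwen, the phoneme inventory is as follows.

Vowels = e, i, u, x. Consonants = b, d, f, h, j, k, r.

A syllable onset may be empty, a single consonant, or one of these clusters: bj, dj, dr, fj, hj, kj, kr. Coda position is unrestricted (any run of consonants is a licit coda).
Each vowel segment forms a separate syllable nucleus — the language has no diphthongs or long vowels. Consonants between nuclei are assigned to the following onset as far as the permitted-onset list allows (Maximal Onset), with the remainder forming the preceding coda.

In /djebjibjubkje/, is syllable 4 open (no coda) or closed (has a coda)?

open

Nuclei (vowels): e, i, u, e → 4 syllables.
V1 /e/ – V2 /i/: /bj/ is a licit onset in full, so it all attaches to the next syllable.
V2 /i/ – V3 /u/: /bj/ — entire cluster is a permitted onset → onset /bj/, coda ∅.
V3 /u/ – V4 /e/: /bkj/ — longest licit onset from the right is /kj/, leaving /b/ as coda.
Syllabification: dje.bji.bjub.kje.
Syllable 4 is /kje/; it ends in its nucleus with no coda, so it is open.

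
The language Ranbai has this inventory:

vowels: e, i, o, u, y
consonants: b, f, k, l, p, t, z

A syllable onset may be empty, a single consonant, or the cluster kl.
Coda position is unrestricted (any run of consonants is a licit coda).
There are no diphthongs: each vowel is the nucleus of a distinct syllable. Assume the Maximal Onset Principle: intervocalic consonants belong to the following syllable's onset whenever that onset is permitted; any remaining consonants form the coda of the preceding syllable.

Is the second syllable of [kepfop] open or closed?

The vowels are e, o — 2 nuclei, so 2 syllables.
V1 /e/ – V2 /o/: /pf/ splits as /p/ + /f/ (/f/ is the longest suffix that is a licit onset).
So the parse is kep.fop.
Syllable 2 is /fop/ with coda /p/, so it is closed.

closed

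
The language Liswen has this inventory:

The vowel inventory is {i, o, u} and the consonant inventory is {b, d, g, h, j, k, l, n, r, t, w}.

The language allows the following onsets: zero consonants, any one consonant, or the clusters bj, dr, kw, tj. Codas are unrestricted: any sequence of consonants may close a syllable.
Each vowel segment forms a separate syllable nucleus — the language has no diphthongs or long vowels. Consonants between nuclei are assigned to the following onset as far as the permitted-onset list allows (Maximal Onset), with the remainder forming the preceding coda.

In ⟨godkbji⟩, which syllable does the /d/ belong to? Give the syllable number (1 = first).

Nuclei (vowels): o, i → 2 syllables.
V1 /o/ – V2 /i/: /dkbj/ — longest licit onset from the right is /bj/, leaving /dk/ as coda.
Syllabification: godk.bji.
The /d/ is in the coda of syllable 1 (/godk/).

1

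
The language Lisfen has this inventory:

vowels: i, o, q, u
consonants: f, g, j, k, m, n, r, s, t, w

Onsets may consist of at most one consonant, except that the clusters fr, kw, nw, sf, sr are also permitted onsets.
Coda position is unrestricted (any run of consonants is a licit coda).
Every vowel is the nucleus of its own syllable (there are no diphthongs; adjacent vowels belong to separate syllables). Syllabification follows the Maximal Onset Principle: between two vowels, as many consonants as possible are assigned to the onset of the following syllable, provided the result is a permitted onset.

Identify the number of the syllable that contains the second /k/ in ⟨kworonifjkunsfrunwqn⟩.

Vowels present: o, o, i, u, u, q; each is a nucleus, giving 6 syllables.
Between /o/ (V1) and /o/ (V2): /r/ is a single consonant, so it becomes the next onset.
Between /o/ (V2) and /i/ (V3): /n/ is a single consonant, so it becomes the next onset.
Between /i/ (V3) and /u/ (V4): /fjk/ splits as /fj/ + /k/ (/k/ is the longest suffix that is a licit onset).
Between /u/ (V4) and /u/ (V5): /nsfr/ splits as /ns/ + /fr/ (/fr/ is the longest suffix that is a licit onset).
Between /u/ (V5) and /q/ (V6): /nw/ is a licit onset in full, so it all attaches to the next syllable.
Syllabification: kwo.ro.nifj.kuns.fru.nwqn.
The second /k/ is in the onset of syllable 4 (/kuns/).

4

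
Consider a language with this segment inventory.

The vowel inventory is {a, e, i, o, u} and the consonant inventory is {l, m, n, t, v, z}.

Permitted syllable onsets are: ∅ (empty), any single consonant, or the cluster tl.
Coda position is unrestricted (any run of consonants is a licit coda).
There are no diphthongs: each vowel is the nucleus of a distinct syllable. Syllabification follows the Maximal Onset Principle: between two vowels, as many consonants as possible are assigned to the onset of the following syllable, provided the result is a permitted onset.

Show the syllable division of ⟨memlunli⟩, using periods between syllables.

The vowels are e, u, i — 3 nuclei, so 3 syllables.
Between /e/ (V1) and /u/ (V2): /ml/ — longest licit onset from the right is /l/, leaving /m/ as coda.
Between /u/ (V2) and /i/ (V3): cluster /nl/ — the longest permitted-onset suffix is /l/; onset = /l/, preceding coda = /n/.

mem.lun.li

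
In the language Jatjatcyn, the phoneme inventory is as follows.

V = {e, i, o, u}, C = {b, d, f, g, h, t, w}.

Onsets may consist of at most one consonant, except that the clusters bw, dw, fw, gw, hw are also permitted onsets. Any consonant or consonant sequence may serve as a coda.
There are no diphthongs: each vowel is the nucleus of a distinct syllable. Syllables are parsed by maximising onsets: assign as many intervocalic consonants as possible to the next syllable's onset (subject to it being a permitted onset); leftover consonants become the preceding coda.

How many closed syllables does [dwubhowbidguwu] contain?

Nuclei (vowels): u, o, i, u, u → 5 syllables.
V1 /u/ – V2 /o/: /bh/ splits as /b/ + /h/ (/h/ is the longest suffix that is a licit onset).
V2 /o/ – V3 /i/: cluster /wb/ — the longest permitted-onset suffix is /b/; onset = /b/, preceding coda = /w/.
V3 /i/ – V4 /u/: /dg/ — longest licit onset from the right is /g/, leaving /d/ as coda.
V4 /u/ – V5 /u/: /w/ is a single consonant, so it becomes the next onset.
Putting it together: dwub.how.bid.gu.wu.
Classifying each syllable: /dwub/ (closed), /how/ (closed), /bid/ (closed), /gu/ (open), /wu/ (open).
Closed syllables: 3.

3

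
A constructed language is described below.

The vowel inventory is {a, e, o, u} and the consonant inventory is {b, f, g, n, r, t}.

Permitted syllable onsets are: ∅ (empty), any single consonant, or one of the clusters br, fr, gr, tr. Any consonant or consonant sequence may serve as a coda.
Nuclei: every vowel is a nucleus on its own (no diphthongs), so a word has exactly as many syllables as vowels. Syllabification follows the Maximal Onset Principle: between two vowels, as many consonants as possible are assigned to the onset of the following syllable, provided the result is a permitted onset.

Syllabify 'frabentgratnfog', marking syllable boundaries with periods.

Vowels present: a, e, a, o; each is a nucleus, giving 4 syllables.
V1 /a/ – V2 /e/: just /b/ — single C goes to the following onset.
V2 /e/ – V3 /a/: /ntgr/ splits as /nt/ + /gr/ (/gr/ is the longest suffix that is a licit onset).
V3 /a/ – V4 /o/: cluster /tnf/ — the longest permitted-onset suffix is /f/; onset = /f/, preceding coda = /tn/.

fra.bent.gratn.fog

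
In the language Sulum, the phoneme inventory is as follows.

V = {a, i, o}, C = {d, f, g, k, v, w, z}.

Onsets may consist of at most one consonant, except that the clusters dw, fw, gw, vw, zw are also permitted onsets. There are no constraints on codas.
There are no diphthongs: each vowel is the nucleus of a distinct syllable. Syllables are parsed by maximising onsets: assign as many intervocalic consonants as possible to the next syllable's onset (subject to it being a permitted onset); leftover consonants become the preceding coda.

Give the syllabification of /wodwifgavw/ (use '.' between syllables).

wo.dwif.gavw

The vowels are o, i, a — 3 nuclei, so 3 syllables.
V1 /o/ – V2 /i/: /dw/ is a licit onset in full, so it all attaches to the next syllable.
V2 /i/ – V3 /a/: /fg/ splits as /f/ + /g/ (/g/ is the longest suffix that is a licit onset).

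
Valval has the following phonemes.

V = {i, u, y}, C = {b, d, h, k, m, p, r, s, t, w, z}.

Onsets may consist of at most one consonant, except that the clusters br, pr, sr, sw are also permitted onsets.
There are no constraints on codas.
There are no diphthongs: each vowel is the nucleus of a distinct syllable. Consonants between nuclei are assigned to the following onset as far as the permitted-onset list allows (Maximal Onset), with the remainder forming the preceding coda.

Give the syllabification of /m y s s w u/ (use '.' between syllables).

Vowels present: y, u; each is a nucleus, giving 2 syllables.
Between /y/ (V1) and /u/ (V2): /ssw/ splits as /s/ + /sw/ (/sw/ is the longest suffix that is a licit onset).

mys.swu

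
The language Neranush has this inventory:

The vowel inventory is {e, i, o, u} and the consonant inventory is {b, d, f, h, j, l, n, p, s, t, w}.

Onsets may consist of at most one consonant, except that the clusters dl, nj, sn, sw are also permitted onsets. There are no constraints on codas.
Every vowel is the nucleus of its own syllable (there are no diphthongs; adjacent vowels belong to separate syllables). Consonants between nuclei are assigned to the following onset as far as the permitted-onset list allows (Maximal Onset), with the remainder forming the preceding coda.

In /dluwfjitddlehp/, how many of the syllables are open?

0

The vowels are u, i, e — 3 nuclei, so 3 syllables.
V1 /u/ – V2 /i/: cluster /wfj/ — the longest permitted-onset suffix is /j/; onset = /j/, preceding coda = /wf/.
V2 /i/ – V3 /e/: cluster /tddl/ — the longest permitted-onset suffix is /dl/; onset = /dl/, preceding coda = /td/.
So the parse is dluwf.jitd.dlehp.
Classifying each syllable: /dluwf/ (closed), /jitd/ (closed), /dlehp/ (closed).
Open syllables: 0.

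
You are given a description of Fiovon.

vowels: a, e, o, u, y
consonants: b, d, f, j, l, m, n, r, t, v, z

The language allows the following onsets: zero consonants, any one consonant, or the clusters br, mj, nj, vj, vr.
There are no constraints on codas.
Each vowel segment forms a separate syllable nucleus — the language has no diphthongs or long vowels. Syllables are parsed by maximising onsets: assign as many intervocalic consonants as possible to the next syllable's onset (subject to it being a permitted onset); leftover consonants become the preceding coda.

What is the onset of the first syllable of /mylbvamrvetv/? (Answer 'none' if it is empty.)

m

Vowels present: y, a, e; each is a nucleus, giving 3 syllables.
Between /y/ (V1) and /a/ (V2): /lbv/ — longest licit onset from the right is /v/, leaving /lb/ as coda.
Between /a/ (V2) and /e/ (V3): /mrv/ — longest licit onset from the right is /v/, leaving /mr/ as coda.
So the parse is mylb.vamr.vetv.
Syllable 1 is /mylb/: onset /m/, nucleus /y/, coda /lb/.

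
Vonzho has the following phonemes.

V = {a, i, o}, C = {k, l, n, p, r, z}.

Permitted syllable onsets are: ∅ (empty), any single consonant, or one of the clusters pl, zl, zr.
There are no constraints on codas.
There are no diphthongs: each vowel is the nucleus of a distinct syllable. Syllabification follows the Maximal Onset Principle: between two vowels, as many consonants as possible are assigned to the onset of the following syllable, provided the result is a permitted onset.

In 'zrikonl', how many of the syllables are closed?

Nuclei (vowels): i, o → 2 syllables.
V1 /i/ – V2 /o/: just /k/ — single C goes to the following onset.
Putting it together: zri.konl.
Classifying each syllable: /zri/ (open), /konl/ (closed).
Closed syllables: 1.

1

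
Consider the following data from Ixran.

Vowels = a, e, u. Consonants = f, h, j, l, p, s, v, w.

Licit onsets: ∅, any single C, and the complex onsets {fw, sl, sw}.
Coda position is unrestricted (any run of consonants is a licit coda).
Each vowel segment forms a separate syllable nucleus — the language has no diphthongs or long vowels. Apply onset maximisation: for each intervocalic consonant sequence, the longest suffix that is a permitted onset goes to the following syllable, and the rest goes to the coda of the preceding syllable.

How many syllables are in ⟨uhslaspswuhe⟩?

The vowels are u, a, u, e — 4 nuclei, so 4 syllables.

4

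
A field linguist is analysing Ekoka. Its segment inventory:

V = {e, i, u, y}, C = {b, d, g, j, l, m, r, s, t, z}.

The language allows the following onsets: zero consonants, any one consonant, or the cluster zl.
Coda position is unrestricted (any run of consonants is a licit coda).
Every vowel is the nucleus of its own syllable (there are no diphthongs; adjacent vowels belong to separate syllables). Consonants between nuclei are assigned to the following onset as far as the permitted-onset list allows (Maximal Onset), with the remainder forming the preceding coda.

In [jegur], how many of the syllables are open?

1

Vowels present: e, u; each is a nucleus, giving 2 syllables.
V1 /e/ – V2 /u/: just /g/ — single C goes to the following onset.
Putting it together: je.gur.
Classifying each syllable: /je/ (open), /gur/ (closed).
Open syllables: 1.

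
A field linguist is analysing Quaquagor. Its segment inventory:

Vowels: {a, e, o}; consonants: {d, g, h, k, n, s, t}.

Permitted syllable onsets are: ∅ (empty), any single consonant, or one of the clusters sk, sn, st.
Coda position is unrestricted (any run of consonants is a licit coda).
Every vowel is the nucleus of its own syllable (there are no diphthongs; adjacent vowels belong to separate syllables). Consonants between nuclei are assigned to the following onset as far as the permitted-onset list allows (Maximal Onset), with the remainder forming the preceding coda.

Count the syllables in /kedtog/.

2

Vowels present: e, o; each is a nucleus, giving 2 syllables.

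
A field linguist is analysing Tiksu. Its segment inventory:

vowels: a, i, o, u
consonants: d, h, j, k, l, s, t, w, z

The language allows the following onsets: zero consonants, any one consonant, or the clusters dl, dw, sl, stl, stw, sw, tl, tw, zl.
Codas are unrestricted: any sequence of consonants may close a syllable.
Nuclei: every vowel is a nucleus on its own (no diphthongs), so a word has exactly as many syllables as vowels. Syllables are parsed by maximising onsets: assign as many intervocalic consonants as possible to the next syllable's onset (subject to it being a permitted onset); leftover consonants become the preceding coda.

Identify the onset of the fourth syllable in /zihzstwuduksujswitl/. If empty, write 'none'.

s

Nuclei (vowels): i, u, u, u, i → 5 syllables.
σ1/σ2 boundary: /hzstw/ splits as /hz/ + /stw/ (/stw/ is the longest suffix that is a licit onset).
σ2/σ3 boundary: just /d/ — single C goes to the following onset.
σ3/σ4 boundary: /ks/ — longest licit onset from the right is /s/, leaving /k/ as coda.
σ4/σ5 boundary: /jsw/ — longest licit onset from the right is /sw/, leaving /j/ as coda.
Putting it together: zihz.stwu.duk.suj.switl.
Syllable 4 is /suj/: onset /s/, nucleus /u/, coda /j/.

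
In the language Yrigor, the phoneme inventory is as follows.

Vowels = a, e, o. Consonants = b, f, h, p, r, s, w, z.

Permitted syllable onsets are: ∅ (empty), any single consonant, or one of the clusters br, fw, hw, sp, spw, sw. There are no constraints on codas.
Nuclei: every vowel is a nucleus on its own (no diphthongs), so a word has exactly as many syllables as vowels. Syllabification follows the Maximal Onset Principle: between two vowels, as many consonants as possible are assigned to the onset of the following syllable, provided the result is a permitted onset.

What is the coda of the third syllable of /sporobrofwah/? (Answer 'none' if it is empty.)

Nuclei (vowels): o, o, o, a → 4 syllables.
V1 /o/ – V2 /o/: /r/ → onset of the next syllable (single consonants are always licit onsets).
V2 /o/ – V3 /o/: /br/ — entire cluster is a permitted onset → onset /br/, coda ∅.
V3 /o/ – V4 /a/: cluster /fw/ — /fw/ is itself a permitted onset, so the whole cluster goes right; preceding coda = ∅.
Putting it together: spo.ro.bro.fwah.
Syllable 3 is /bro/: onset /br/, nucleus /o/, coda ∅.

none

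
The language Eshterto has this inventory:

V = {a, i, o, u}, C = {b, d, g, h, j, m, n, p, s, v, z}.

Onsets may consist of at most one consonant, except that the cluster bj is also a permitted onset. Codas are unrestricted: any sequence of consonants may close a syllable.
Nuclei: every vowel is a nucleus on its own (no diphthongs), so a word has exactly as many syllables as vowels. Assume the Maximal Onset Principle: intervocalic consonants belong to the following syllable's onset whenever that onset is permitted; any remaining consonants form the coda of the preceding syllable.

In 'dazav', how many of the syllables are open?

1

The vowels are a, a — 2 nuclei, so 2 syllables.
V1 /a/ – V2 /a/: just /z/ — single C goes to the following onset.
Syllabification: da.zav.
Classifying each syllable: /da/ (open), /zav/ (closed).
Open syllables: 1.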